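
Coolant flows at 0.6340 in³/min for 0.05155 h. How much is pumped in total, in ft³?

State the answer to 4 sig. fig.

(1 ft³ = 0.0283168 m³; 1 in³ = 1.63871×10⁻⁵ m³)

0.6340 in³/min → 1.73157×10⁻⁷ m³/s
0.05155 h → 185.58 s
V = Q × t = 1.73157×10⁻⁷ × 185.58 = 3.21345×10⁻⁵ m³
In ft³: 3.21345×10⁻⁵ / 0.0283168 = 0.00113482 ft³

0.001135 ft³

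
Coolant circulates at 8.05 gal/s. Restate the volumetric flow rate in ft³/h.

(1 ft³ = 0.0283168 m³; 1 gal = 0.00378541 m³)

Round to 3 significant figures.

3870 ft³/h

8.05 gal/s × 0.00378541 m³/gal = 0.0304726 m³/s
0.0304726 m³/s ÷ 0.0283168 m³/ft³ × 3600 s/h = 3874.07 ft³/h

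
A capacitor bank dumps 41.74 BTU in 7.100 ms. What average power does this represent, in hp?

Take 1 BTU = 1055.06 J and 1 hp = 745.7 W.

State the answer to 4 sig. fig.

8318 hp

41.74 BTU × 1055.06 → 44038.2 J
7.100 ms × 0.001 → 0.0071 s
P = E / t = 44038.2 J / 0.0071 s = 6.20256×10⁶ W
6.20256×10⁶ W ÷ (745.7 W/hp) = 8317.77 hp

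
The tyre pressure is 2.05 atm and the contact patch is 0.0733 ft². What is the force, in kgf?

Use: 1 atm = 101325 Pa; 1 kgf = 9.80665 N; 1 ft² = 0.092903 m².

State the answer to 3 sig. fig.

2.05 atm × 101325 = 207716 Pa
0.0733 ft² × 0.092903 = 0.00680979 m²
F = P × A = 207716 Pa × 0.00680979 m² = 1414.5 N
1414.5 N ÷ (9.80665 N/kgf) = 144.239 kgf

144 kgf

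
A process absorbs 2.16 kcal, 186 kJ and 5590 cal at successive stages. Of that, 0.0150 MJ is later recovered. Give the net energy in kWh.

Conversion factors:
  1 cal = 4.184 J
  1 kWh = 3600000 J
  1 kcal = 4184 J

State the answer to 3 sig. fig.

0.0565 kWh

2.16 kcal × 4184 = 9037.44 J
186 kJ × 1000 = 186000 J
5590 cal × 4.184 = 23388.6 J
0.0150 MJ × 1000000 = 15000 J
Result: 9037.44 + 186000 + 23388.6 − 15000 = 203426 J
In kWh: 203426 / 3600000 = 0.0565072 kWh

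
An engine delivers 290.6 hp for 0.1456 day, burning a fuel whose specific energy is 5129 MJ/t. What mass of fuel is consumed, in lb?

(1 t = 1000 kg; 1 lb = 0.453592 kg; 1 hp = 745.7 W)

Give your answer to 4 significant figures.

290.6 hp → 216700 W
0.1456 day → 12579.8 s
E = P × t = 216700 × 12579.8 = 2.72604×10⁹ J
5129 MJ/t → 5.129×10⁶ J/kg
m = E / e_s = 2.72604×10⁹ / 5.129×10⁶ = 531.495 kg
In lb: 531.495 / 0.453592 = 1171.75 lb

1172 lb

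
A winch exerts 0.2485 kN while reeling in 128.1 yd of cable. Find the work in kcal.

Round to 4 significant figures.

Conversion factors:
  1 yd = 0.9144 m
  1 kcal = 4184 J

0.2485 kN × 1000 → 248.5 N
128.1 yd × 0.9144 → 117.135 m
W = F × d = 248.5 N × 117.135 m = 29108 J
29108 J ÷ (4184 J/kcal) = 6.95698 kcal

6.957 kcal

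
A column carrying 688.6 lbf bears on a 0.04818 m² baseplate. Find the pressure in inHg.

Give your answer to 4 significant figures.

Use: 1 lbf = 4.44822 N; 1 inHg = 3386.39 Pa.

18.77 inHg

688.6 lbf × 4.44822 → 3063.04 N
P = F / A = 3063.04 N / 0.04818 m² = 63574.9 Pa
63574.9 Pa ÷ (3386.39 Pa/inHg) = 18.7736 inHg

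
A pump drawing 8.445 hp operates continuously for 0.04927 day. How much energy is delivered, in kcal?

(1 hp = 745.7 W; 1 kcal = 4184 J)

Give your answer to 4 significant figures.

8.445 hp × 745.7 → 6297.44 W
0.04927 day × 86400 → 4256.93 s
E = P × t = 6297.44 W × 4256.93 s = 2.68078×10⁷ J
2.68078×10⁷ J ÷ (4184 J/kcal) = 6407.22 kcal

6407 kcal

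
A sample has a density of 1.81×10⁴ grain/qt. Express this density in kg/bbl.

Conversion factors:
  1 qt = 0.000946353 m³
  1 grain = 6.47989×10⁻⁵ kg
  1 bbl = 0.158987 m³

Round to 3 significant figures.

197 kg/bbl

1.81×10⁴ grain/qt × 6.47989×10⁻⁵ kg/grain ÷ 0.000946353 m³/qt = 1239.35 kg/m³
1239.35 kg/m³ × 0.158987 m³/bbl = 197.041 kg/bbl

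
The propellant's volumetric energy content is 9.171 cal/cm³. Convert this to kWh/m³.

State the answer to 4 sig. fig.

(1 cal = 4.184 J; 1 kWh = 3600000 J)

9.171 cal/cm³ × 4.184 J/cal ÷ 10⁻⁶ m³/cm³ = 3.83715×10⁷ J/m³
3.83715×10⁷ J/m³ ÷ 3600000 J/kWh = 10.6588 kWh/m³

10.66 kWh/m³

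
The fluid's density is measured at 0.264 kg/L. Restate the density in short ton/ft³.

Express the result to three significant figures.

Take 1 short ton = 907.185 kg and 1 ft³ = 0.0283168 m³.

0.00824 short ton/ft³

0.264 kg/L ÷ 0.001 m³/L = 264 kg/m³
264 kg/m³ ÷ 907.185 kg/short ton × 0.0283168 m³/ft³ = 0.00824047 short ton/ft³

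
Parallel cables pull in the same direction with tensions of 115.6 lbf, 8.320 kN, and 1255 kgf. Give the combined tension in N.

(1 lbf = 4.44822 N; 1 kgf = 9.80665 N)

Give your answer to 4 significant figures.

2.114×10⁴ N

115.6 lbf × 4.44822 = 514.214 N
8.320 kN × 1000 = 8320 N
1255 kgf × 9.80665 = 12307.3 N
Combined: 514.214 + 8320 + 12307.3 = 21141.5 N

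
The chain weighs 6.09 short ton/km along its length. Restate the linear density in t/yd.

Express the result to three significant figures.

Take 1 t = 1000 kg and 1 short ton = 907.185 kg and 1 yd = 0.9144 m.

6.09 short ton/km × 907.185 kg/short ton ÷ 1000 m/km = 5.52476 kg/m
5.52476 kg/m ÷ 1000 kg/t × 0.9144 m/yd = 0.00505184 t/yd

0.00505 t/yd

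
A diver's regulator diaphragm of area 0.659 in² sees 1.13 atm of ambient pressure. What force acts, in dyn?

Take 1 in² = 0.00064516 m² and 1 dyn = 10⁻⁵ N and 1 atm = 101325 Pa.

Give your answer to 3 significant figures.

4.87×10⁶ dyn

1.13 atm × 101325 = 114497 Pa
0.659 in² × 0.00064516 = 4.2516×10⁻⁴ m²
F = P × A = 114497 Pa × 4.2516×10⁻⁴ m² = 48.6795 N
48.6795 N ÷ (10⁻⁵ N/dyn) = 4.86795×10⁶ dyn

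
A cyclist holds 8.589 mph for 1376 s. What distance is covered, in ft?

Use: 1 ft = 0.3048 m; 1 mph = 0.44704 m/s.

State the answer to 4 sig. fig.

8.589 mph × 0.44704 → 3.83963 m/s
d = v × t = 3.83963 m/s × 1376 s = 5283.33 m
5283.33 m ÷ (0.3048 m/ft) = 17333.8 ft

1.733×10⁴ ft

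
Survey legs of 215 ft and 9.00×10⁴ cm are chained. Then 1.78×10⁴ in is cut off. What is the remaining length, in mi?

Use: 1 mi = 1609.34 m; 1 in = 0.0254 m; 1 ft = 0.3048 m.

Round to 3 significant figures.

215 ft × 0.3048 = 65.532 m
9.00×10⁴ cm × 0.01 = 900 m
1.78×10⁴ in × 0.0254 = 452.12 m
Result: 65.532 + 900 − 452.12 = 513.412 m
In mi: 513.412 / 1609.34 = 0.31902 mi

0.319 mi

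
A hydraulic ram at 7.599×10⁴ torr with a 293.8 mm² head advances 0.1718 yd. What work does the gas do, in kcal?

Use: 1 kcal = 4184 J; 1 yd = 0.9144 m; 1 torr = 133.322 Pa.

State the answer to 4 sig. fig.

7.599×10⁴ torr → 1.01311×10⁷ Pa
293.8 mm² → 2.938×10⁻⁴ m²
F = P × A = 1.01311×10⁷ × 2.938×10⁻⁴ = 2976.52 N
0.1718 yd → 0.157094 m
W = F × d = 2976.52 × 0.157094 = 467.593 J
In kcal: 467.593 / 4184 = 0.111757 kcal

0.1118 kcal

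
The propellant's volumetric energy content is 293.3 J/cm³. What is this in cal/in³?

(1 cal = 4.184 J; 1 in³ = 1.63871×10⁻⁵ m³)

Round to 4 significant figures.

293.3 J/cm³ ÷ 10⁻⁶ m³/cm³ = 2.933×10⁸ J/m³
2.933×10⁸ J/m³ ÷ 4.184 J/cal × 1.63871×10⁻⁵ m³/in³ = 1148.74 cal/in³

1149 cal/in³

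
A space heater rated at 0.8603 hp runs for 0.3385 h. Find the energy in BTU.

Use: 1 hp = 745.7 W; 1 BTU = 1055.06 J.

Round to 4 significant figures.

741.0 BTU

0.8603 hp × 745.7 = 641.526 W
0.3385 h × 3600 = 1218.6 s
E = P × t = 641.526 W × 1218.6 s = 781764 J
781764 J ÷ (1055.06 J/BTU) = 740.966 BTU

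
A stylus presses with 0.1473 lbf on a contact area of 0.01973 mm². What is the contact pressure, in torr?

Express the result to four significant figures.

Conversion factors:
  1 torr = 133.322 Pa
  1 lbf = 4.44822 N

0.1473 lbf × 4.44822 → 0.655223 N
0.01973 mm² × 10⁻⁶ → 1.973×10⁻⁸ m²
P = F / A = 0.655223 N / 1.973×10⁻⁸ m² = 3.32095×10⁷ Pa
3.32095×10⁷ Pa ÷ (133.322 Pa/torr) = 249092 torr

2.491×10⁵ torr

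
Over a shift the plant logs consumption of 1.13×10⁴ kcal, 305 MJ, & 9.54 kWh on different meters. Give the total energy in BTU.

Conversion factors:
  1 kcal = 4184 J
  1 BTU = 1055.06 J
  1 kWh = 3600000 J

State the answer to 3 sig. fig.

3.66×10⁵ BTU

1.13×10⁴ kcal × 4184 = 4.72792×10⁷ J
305 MJ × 1000000 = 3.05×10⁸ J
9.54 kWh × 3600000 = 3.4344×10⁷ J
Total: 4.72792×10⁷ + 3.05×10⁸ + 3.4344×10⁷ = 3.86623×10⁸ J
In BTU: 3.86623×10⁸ / 1055.06 = 366446 BTU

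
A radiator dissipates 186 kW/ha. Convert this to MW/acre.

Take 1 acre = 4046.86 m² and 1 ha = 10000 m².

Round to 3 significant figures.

0.0753 MW/acre

186 kW/ha × 1000 W/kW ÷ 10000 m²/ha = 18.6 W/m²
18.6 W/m² ÷ 1000000 W/MW × 4046.86 m²/acre = 0.0752716 MW/acre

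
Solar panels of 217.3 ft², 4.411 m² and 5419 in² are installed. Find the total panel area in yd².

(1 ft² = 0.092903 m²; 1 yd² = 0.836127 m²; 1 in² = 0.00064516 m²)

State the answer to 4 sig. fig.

33.60 yd²

217.3 ft² × 0.092903 → 20.1878 m²
4.411 m² (already m²)
5419 in² × 0.00064516 → 3.49612 m²
Total: 20.1878 + 4.411 + 3.49612 = 28.0949 m²
In yd²: 28.0949 / 0.836127 = 33.6012 yd²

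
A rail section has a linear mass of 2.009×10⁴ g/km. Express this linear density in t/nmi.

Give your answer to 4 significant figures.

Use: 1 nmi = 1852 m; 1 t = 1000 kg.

0.03721 t/nmi

2.009×10⁴ g/km × 0.001 kg/g ÷ 1000 m/km = 0.02009 kg/m
0.02009 kg/m ÷ 1000 kg/t × 1852 m/nmi = 0.0372067 t/nmi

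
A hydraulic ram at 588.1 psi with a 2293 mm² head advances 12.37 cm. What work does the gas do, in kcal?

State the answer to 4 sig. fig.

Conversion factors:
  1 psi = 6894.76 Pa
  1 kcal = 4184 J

0.2749 kcal

588.1 psi → 4.05481×10⁶ Pa
2293 mm² → 0.002293 m²
F = P × A = 4.05481×10⁶ × 0.002293 = 9297.68 N
12.37 cm → 0.1237 m
W = F × d = 9297.68 × 0.1237 = 1150.12 J
In kcal: 1150.12 / 4184 = 0.274885 kcal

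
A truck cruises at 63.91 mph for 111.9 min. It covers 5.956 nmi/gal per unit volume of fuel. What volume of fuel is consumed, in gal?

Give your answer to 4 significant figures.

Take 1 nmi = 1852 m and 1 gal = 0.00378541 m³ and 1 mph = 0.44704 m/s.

63.91 mph → 28.5703 m/s
111.9 min → 6714 s
d = v × t = 28.5703 × 6714 = 191821 m
5.956 nmi/gal → 2.91395×10⁶ m/m³
V = d / (distance per unit fuel) = 191821 / 2.91395×10⁶ = 0.0658285 m³
In gal: 0.0658285 / 0.00378541 = 17.3901 gal

17.39 gal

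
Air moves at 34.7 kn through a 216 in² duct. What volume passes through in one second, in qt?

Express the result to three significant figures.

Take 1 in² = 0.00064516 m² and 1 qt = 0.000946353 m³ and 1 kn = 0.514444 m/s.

34.7 kn × 0.514444 = 17.8512 m/s
216 in² × 0.00064516 = 0.139355 m²
V = v × A × t = 17.8512 m/s × 0.139355 m² × 1 s = 2.48765 m³
2.48765 m³ ÷ (0.000946353 m³/qt) = 2628.67 qt

2630 qt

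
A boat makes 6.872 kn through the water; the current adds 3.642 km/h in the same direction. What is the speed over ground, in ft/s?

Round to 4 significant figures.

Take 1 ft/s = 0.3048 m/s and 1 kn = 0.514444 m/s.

6.872 kn × 0.514444 → 3.53526 m/s
3.642 km/h × (1/3.6) → 1.01167 m/s
Sum: 3.53526 + 1.01167 = 4.54693 m/s
In ft/s: 4.54693 / 0.3048 = 14.9177 ft/s

14.92 ft/s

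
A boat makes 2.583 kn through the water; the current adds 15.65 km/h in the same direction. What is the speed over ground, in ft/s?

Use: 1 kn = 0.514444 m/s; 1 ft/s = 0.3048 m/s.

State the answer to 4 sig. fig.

2.583 kn × 0.514444 = 1.32881 m/s
15.65 km/h × (1/3.6) = 4.34722 m/s
Combined: 1.32881 + 4.34722 = 5.67603 m/s
In ft/s: 5.67603 / 0.3048 = 18.6221 ft/s

18.62 ft/s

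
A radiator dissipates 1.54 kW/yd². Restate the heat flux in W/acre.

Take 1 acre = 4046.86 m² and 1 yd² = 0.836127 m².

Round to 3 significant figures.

1.54 kW/yd² × 1000 W/kW ÷ 0.836127 m²/yd² = 1841.83 W/m²
1841.83 W/m² × 4046.86 m²/acre = 7.45363×10⁶ W/acre

7.45×10⁶ W/acre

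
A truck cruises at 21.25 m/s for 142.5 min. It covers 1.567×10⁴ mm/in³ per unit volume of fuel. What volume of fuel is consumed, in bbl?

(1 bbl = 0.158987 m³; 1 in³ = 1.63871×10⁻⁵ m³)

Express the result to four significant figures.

1.195 bbl

142.5 min → 8550 s
d = v × t = 21.25 × 8550 = 181688 m
1.567×10⁴ mm/in³ → 956240 m/m³
V = d / (distance per unit fuel) = 181688 / 956240 = 0.190003 m³
In bbl: 0.190003 / 0.158987 = 1.19509 bbl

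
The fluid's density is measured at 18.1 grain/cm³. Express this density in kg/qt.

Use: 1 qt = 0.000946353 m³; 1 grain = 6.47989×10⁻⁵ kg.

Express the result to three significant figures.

18.1 grain/cm³ × 6.47989×10⁻⁵ kg/grain ÷ 10⁻⁶ m³/cm³ = 1172.86 kg/m³
1172.86 kg/m³ × 0.000946353 m³/qt = 1.10994 kg/qt

1.11 kg/qt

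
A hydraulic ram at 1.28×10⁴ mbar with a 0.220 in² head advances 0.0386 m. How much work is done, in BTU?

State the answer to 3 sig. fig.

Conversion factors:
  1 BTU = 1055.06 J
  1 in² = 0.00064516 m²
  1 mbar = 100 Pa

1.28×10⁴ mbar → 1.28×10⁶ Pa
0.220 in² → 1.41935×10⁻⁴ m²
F = P × A = 1.28×10⁶ × 1.41935×10⁻⁴ = 181.677 N
W = F × d = 181.677 × 0.0386 = 7.01273 J
In BTU: 7.01273 / 1055.06 = 0.00664676 BTU

0.00665 BTU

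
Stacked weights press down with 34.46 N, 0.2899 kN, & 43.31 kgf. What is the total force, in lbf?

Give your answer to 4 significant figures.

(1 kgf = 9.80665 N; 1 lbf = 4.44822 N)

168.4 lbf

34.46 N (already N)
0.2899 kN × 1000 = 289.9 N
43.31 kgf × 9.80665 = 424.726 N
Total: 34.46 + 289.9 + 424.726 = 749.086 N
In lbf: 749.086 / 4.44822 = 168.401 lbf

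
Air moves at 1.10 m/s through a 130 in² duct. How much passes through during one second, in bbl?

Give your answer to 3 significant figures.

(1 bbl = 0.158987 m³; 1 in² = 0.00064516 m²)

0.580 bbl

130 in² × 0.00064516 → 0.0838708 m²
V = v × A × t = 1.1 m/s × 0.0838708 m² × 1 s = 0.0922579 m³
0.0922579 m³ ÷ (0.158987 m³/bbl) = 0.580286 bbl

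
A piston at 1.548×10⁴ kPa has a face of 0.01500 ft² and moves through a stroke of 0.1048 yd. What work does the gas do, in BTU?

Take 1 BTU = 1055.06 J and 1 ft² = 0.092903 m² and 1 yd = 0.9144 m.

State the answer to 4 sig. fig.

1.959 BTU

1.548×10⁴ kPa → 1.548×10⁷ Pa
0.01500 ft² → 0.00139354 m²
F = P × A = 1.548×10⁷ × 0.00139354 = 21572 N
0.1048 yd → 0.0958291 m
W = F × d = 21572 × 0.0958291 = 2067.23 J
In BTU: 2067.23 / 1055.06 = 1.95935 BTU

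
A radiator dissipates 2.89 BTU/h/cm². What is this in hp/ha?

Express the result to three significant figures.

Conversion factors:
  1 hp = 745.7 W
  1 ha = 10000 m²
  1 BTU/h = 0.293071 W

2.89 BTU/h/cm² × 0.293071 W/BTU/h ÷ 0.0001 m²/cm² = 8469.75 W/m²
8469.75 W/m² ÷ 745.7 W/hp × 10000 m²/ha = 113581 hp/ha

1.14×10⁵ hp/ha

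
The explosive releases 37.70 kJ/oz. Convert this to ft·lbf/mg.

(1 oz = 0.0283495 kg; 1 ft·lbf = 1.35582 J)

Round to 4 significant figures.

37.70 kJ/oz × 1000 J/kJ ÷ 0.0283495 kg/oz = 1.32983×10⁶ J/kg
1.32983×10⁶ J/kg ÷ 1.35582 J/ft·lbf × 10⁻⁶ kg/mg = 0.980831 ft·lbf/mg

0.9808 ft·lbf/mg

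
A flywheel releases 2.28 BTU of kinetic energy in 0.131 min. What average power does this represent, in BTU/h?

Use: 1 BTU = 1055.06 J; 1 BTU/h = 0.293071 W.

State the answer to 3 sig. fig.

1040 BTU/h

2.28 BTU × 1055.06 = 2405.54 J
0.131 min × 60 = 7.86 s
P = E / t = 2405.54 J / 7.86 s = 306.048 W
306.048 W ÷ (0.293071 W/BTU/h) = 1044.28 BTU/h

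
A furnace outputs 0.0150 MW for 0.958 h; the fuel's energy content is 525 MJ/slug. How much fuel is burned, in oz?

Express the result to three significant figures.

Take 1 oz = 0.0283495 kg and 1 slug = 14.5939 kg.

50.7 oz

0.0150 MW → 15000 W
0.958 h → 3448.8 s
E = P × t = 15000 × 3448.8 = 5.1732×10⁷ J
525 MJ/slug → 3.59739×10⁷ J/kg
m = E / e_s = 5.1732×10⁷ / 3.59739×10⁷ = 1.43804 kg
In oz: 1.43804 / 0.0283495 = 50.7254 oz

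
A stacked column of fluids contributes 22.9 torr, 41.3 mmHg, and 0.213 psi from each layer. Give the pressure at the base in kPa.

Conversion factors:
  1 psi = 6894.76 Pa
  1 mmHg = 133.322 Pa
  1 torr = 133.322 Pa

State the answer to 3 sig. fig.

10.0 kPa

22.9 torr × 133.322 = 3053.07 Pa
41.3 mmHg × 133.322 = 5506.2 Pa
0.213 psi × 6894.76 = 1468.58 Pa
Combined: 3053.07 + 5506.2 + 1468.58 = 10027.8 Pa
In kPa: 10027.8 / 1000 = 10.0278 kPa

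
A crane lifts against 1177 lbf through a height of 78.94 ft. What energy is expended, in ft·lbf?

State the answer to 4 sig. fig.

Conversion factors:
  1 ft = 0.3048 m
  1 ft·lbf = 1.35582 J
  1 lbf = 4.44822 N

9.291×10⁴ ft·lbf

1177 lbf × 4.44822 → 5235.55 N
78.94 ft × 0.3048 → 24.0609 m
W = F × d = 5235.55 N × 24.0609 m = 125972 J
125972 J ÷ (1.35582 J/ft·lbf) = 92912 ft·lbf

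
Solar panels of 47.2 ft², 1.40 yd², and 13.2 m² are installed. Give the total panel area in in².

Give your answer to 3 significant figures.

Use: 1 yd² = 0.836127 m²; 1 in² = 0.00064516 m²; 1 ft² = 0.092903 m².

2.91×10⁴ in²

47.2 ft² × 0.092903 → 4.38502 m²
1.40 yd² × 0.836127 → 1.17058 m²
13.2 m² (already m²)
Total: 4.38502 + 1.17058 + 13.2 = 18.7556 m²
In in²: 18.7556 / 0.00064516 = 29071.2 in²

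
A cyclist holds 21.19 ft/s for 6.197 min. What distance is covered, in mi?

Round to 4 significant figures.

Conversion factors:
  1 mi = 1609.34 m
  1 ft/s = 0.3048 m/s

21.19 ft/s × 0.3048 → 6.45871 m/s
6.197 min × 60 → 371.82 s
d = v × t = 6.45871 m/s × 371.82 s = 2401.48 m
2401.48 m ÷ (1609.34 m/mi) = 1.49221 mi

1.492 mi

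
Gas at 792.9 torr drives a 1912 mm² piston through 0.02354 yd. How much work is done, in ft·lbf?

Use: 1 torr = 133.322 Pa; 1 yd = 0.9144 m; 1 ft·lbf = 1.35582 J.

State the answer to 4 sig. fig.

792.9 torr → 105711 Pa
1912 mm² → 0.001912 m²
F = P × A = 105711 × 0.001912 = 202.119 N
0.02354 yd → 0.021525 m
W = F × d = 202.119 × 0.021525 = 4.35061 J
In ft·lbf: 4.35061 / 1.35582 = 3.20884 ft·lbf

3.209 ft·lbf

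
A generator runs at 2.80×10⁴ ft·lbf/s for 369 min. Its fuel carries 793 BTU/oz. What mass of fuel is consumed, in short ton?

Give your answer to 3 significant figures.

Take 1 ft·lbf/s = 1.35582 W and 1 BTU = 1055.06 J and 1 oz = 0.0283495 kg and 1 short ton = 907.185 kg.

2.80×10⁴ ft·lbf/s → 37963 W
369 min → 22140 s
E = P × t = 37963 × 22140 = 8.40501×10⁸ J
793 BTU/oz → 2.95124×10⁷ J/kg
m = E / e_s = 8.40501×10⁸ / 2.95124×10⁷ = 28.4796 kg
In short ton: 28.4796 / 907.185 = 0.0313934 short ton

0.0314 short ton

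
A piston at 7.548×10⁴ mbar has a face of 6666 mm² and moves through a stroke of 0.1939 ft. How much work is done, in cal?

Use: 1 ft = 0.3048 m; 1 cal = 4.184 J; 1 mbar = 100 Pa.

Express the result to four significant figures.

7.548×10⁴ mbar → 7.548×10⁶ Pa
6666 mm² → 0.006666 m²
F = P × A = 7.548×10⁶ × 0.006666 = 50315 N
0.1939 ft → 0.0591007 m
W = F × d = 50315 × 0.0591007 = 2973.65 J
In cal: 2973.65 / 4.184 = 710.719 cal

710.7 cal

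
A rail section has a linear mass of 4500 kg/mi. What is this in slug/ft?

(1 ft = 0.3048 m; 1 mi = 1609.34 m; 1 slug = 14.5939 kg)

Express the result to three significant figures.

4500 kg/mi ÷ 1609.34 m/mi = 2.79618 kg/m
2.79618 kg/m ÷ 14.5939 kg/slug × 0.3048 m/ft = 0.0583994 slug/ft

0.0584 slug/ft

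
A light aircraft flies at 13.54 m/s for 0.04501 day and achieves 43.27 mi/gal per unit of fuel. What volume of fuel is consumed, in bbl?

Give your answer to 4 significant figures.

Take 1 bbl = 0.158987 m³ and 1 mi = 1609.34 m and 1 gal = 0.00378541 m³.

0.01800 bbl

0.04501 day → 3888.86 s
d = v × t = 13.54 × 3888.86 = 52655.2 m
43.27 mi/gal → 1.83959×10⁷ m/m³
V = d / (distance per unit fuel) = 52655.2 / 1.83959×10⁷ = 0.00286233 m³
In bbl: 0.00286233 / 0.158987 = 0.0180035 bbl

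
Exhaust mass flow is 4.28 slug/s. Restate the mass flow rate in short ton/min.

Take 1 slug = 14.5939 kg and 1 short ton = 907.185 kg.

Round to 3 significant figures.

4.13 short ton/min

4.28 slug/s × 14.5939 kg/slug = 62.4619 kg/s
62.4619 kg/s ÷ 907.185 kg/short ton × 60 s/min = 4.13115 short ton/min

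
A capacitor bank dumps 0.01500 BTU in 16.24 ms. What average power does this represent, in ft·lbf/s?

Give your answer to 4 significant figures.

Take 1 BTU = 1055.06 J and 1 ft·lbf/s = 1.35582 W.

0.01500 BTU × 1055.06 → 15.8259 J
16.24 ms × 0.001 → 0.01624 s
P = E / t = 15.8259 J / 0.01624 s = 974.501 W
974.501 W ÷ (1.35582 W/ft·lbf/s) = 718.754 ft·lbf/s

718.8 ft·lbf/s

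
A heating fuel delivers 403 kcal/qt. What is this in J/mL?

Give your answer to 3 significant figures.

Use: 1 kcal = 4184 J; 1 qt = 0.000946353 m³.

1780 J/mL

403 kcal/qt × 4184 J/kcal ÷ 0.000946353 m³/qt = 1.78174×10⁹ J/m³
1.78174×10⁹ J/m³ × 10⁻⁶ m³/mL = 1781.74 J/mL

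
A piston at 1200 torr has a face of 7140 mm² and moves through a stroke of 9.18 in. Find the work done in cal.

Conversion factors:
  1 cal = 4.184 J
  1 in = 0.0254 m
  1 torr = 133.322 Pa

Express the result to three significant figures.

1200 torr → 159986 Pa
7140 mm² → 0.00714 m²
F = P × A = 159986 × 0.00714 = 1142.3 N
9.18 in → 0.233172 m
W = F × d = 1142.3 × 0.233172 = 266.352 J
In cal: 266.352 / 4.184 = 63.6597 cal

63.7 cal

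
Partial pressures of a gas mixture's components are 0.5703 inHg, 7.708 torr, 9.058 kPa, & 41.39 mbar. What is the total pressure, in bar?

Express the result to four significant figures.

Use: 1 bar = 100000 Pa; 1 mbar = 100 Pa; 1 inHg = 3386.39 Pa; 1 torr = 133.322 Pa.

0.5703 inHg × 3386.39 = 1931.26 Pa
7.708 torr × 133.322 = 1027.65 Pa
9.058 kPa × 1000 = 9058 Pa
41.39 mbar × 100 = 4139 Pa
Combined: 1931.26 + 1027.65 + 9058 + 4139 = 16155.9 Pa
In bar: 16155.9 / 100000 = 0.161559 bar

0.1616 bar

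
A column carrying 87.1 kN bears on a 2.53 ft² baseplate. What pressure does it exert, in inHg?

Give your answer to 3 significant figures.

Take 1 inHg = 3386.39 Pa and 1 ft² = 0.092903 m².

87.1 kN × 1000 = 87100 N
2.53 ft² × 0.092903 = 0.235045 m²
P = F / A = 87100 N / 0.235045 m² = 370567 Pa
370567 Pa ÷ (3386.39 Pa/inHg) = 109.428 inHg

109 inHg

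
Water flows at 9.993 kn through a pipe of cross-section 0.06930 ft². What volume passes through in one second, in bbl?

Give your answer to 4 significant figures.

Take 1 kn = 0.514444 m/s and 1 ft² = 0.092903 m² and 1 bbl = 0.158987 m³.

0.2082 bbl

9.993 kn × 0.514444 → 5.14084 m/s
0.06930 ft² × 0.092903 → 0.00643818 m²
V = v × A × t = 5.14084 m/s × 0.00643818 m² × 1 s = 0.0330977 m³
0.0330977 m³ ÷ (0.158987 m³/bbl) = 0.208179 bbl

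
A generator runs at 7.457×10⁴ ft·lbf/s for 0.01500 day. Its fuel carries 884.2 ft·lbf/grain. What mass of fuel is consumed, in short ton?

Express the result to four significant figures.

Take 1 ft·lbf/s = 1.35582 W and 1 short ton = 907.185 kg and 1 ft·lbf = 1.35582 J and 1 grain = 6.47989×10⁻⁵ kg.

7.457×10⁴ ft·lbf/s → 101103 W
0.01500 day → 1296 s
E = P × t = 101103 × 1296 = 1.31029×10⁸ J
884.2 ft·lbf/grain → 1.85006×10⁷ J/kg
m = E / e_s = 1.31029×10⁸ / 1.85006×10⁷ = 7.08242 kg
In short ton: 7.08242 / 907.185 = 0.00780703 short ton

0.007807 short ton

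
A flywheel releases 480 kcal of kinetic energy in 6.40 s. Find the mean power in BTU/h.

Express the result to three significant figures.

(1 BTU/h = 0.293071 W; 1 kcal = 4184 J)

1.07×10⁶ BTU/h

480 kcal × 4184 = 2.00832×10⁶ J
P = E / t = 2.00832×10⁶ J / 6.4 s = 313800 W
313800 W ÷ (0.293071 W/BTU/h) = 1.07073×10⁶ BTU/h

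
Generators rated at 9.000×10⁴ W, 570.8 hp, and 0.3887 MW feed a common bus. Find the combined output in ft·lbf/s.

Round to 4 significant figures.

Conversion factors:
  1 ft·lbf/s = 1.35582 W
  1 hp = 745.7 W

6.670×10⁵ ft·lbf/s

9.000×10⁴ W (already W)
570.8 hp × 745.7 = 425646 W
0.3887 MW × 1000000 = 388700 W
Sum: 90000 + 425646 + 388700 = 904346 W
In ft·lbf/s: 904346 / 1.35582 = 667010 ft·lbf/s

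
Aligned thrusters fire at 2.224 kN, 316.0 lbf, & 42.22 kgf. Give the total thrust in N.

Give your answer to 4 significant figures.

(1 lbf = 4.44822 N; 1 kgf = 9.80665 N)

2.224 kN × 1000 = 2224 N
316.0 lbf × 4.44822 = 1405.64 N
42.22 kgf × 9.80665 = 414.037 N
Total: 2224 + 1405.64 + 414.037 = 4043.68 N

4044 N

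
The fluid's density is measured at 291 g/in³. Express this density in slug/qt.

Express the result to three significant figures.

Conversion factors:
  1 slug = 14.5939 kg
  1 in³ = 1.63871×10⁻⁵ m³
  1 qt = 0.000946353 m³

1.15 slug/qt

291 g/in³ × 0.001 kg/g ÷ 1.63871×10⁻⁵ m³/in³ = 17757.9 kg/m³
17757.9 kg/m³ ÷ 14.5939 kg/slug × 0.000946353 m³/qt = 1.15153 slug/qt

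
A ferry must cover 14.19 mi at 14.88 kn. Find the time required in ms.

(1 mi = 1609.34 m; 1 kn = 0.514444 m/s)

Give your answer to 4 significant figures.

14.19 mi × 1609.34 → 22836.5 m
14.88 kn × 0.514444 → 7.65493 m/s
t = d / v = 22836.5 m / 7.65493 m/s = 2983.24 s
2983.24 s ÷ (0.001 s/ms) = 2.98324×10⁶ ms

2.983×10⁶ ms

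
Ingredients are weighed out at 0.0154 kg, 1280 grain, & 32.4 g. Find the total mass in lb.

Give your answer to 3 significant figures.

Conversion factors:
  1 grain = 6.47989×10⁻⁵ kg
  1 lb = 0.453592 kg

0.0154 kg (already kg)
1280 grain × 6.47989×10⁻⁵ = 0.0829426 kg
32.4 g × 0.001 = 0.0324 kg
Sum: 0.0154 + 0.0829426 + 0.0324 = 0.130743 kg
In lb: 0.130743 / 0.453592 = 0.288239 lb

0.288 lb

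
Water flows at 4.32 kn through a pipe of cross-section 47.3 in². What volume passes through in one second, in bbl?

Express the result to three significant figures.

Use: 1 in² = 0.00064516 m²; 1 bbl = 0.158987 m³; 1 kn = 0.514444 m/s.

4.32 kn × 0.514444 = 2.2224 m/s
47.3 in² × 0.00064516 = 0.0305161 m²
V = v × A × t = 2.2224 m/s × 0.0305161 m² × 1 s = 0.067819 m³
0.067819 m³ ÷ (0.158987 m³/bbl) = 0.426569 bbl

0.427 bbl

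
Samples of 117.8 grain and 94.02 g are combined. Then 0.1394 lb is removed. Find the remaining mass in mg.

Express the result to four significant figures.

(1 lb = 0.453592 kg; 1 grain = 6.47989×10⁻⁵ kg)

3.842×10⁴ mg

117.8 grain × 6.47989×10⁻⁵ → 0.00763331 kg
94.02 g × 0.001 → 0.09402 kg
0.1394 lb × 0.453592 → 0.0632307 kg
Sum: 0.00763331 + 0.09402 − 0.0632307 = 0.0384226 kg
In mg: 0.0384226 / 10⁻⁶ = 38422.6 mg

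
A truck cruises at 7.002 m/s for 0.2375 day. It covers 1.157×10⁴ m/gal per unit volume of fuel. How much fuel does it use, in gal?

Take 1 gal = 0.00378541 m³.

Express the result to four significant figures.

12.42 gal

0.2375 day → 20520 s
d = v × t = 7.002 × 20520 = 143681 m
1.157×10⁴ m/gal → 3.05647×10⁶ m/m³
V = d / (distance per unit fuel) = 143681 / 3.05647×10⁶ = 0.0470088 m³
In gal: 0.0470088 / 0.00378541 = 12.4184 gal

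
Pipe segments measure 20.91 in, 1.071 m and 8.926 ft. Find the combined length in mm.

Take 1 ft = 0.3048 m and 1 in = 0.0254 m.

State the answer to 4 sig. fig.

20.91 in × 0.0254 = 0.531114 m
1.071 m (already m)
8.926 ft × 0.3048 = 2.72064 m
Sum: 0.531114 + 1.071 + 2.72064 = 4.32275 m
In mm: 4.32275 / 0.001 = 4322.75 mm

4323 mm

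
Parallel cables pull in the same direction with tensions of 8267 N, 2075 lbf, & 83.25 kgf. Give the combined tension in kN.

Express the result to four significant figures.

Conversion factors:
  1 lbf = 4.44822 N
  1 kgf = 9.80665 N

18.31 kN

8267 N (already N)
2075 lbf × 4.44822 = 9230.06 N
83.25 kgf × 9.80665 = 816.404 N
Combined: 8267 + 9230.06 + 816.404 = 18313.5 N
In kN: 18313.5 / 1000 = 18.3135 kN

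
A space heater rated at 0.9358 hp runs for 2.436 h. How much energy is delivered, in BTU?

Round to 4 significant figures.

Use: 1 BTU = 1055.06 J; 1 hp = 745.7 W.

0.9358 hp × 745.7 → 697.826 W
2.436 h × 3600 → 8769.6 s
E = P × t = 697.826 W × 8769.6 s = 6.11965×10⁶ J
6.11965×10⁶ J ÷ (1055.06 J/BTU) = 5800.29 BTU

5800 BTU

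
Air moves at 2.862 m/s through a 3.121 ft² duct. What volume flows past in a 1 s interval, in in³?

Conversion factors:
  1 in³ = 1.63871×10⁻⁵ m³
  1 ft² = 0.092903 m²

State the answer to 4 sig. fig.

3.121 ft² × 0.092903 → 0.28995 m²
V = v × A × t = 2.862 m/s × 0.28995 m² × 1 s = 0.829837 m³
0.829837 m³ ÷ (1.63871×10⁻⁵ m³/in³) = 50639.6 in³

5.064×10⁴ in³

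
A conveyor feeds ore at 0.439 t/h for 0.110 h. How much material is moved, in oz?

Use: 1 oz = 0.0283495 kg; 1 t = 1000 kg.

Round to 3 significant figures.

0.439 t/h → 0.121944 kg/s
0.110 h → 396 s
m = ṁ × t = 0.121944 × 396 = 48.2898 kg
In oz: 48.2898 / 0.0283495 = 1703.37 oz

1700 oz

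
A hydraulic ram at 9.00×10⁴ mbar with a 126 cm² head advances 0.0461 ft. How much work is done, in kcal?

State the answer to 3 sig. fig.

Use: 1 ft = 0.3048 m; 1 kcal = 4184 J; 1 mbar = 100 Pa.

0.381 kcal

9.00×10⁴ mbar → 9×10⁶ Pa
126 cm² → 0.0126 m²
F = P × A = 9×10⁶ × 0.0126 = 113400 N
0.0461 ft → 0.0140513 m
W = F × d = 113400 × 0.0140513 = 1593.42 J
In kcal: 1593.42 / 4184 = 0.380837 kcal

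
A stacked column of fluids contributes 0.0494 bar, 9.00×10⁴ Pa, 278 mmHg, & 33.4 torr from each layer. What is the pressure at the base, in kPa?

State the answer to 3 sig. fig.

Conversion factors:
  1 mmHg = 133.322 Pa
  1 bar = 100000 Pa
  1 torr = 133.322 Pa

136 kPa

0.0494 bar × 100000 = 4940 Pa
9.00×10⁴ Pa (already Pa)
278 mmHg × 133.322 = 37063.5 Pa
33.4 torr × 133.322 = 4452.95 Pa
Sum: 4940 + 90000 + 37063.5 + 4452.95 = 136456 Pa
In kPa: 136456 / 1000 = 136.456 kPa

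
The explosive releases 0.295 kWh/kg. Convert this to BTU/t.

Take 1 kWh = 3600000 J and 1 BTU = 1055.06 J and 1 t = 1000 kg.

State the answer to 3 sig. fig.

1.01×10⁶ BTU/t

0.295 kWh/kg × 3600000 J/kWh = 1.062×10⁶ J/kg
1.062×10⁶ J/kg ÷ 1055.06 J/BTU × 1000 kg/t = 1.00658×10⁶ BTU/t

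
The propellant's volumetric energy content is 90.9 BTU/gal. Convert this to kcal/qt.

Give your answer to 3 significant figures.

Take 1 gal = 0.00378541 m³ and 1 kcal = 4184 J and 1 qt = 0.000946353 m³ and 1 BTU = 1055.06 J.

5.73 kcal/qt

90.9 BTU/gal × 1055.06 J/BTU ÷ 0.00378541 m³/gal = 2.53354×10⁷ J/m³
2.53354×10⁷ J/m³ ÷ 4184 J/kcal × 0.000946353 m³/qt = 5.73046 kcal/qt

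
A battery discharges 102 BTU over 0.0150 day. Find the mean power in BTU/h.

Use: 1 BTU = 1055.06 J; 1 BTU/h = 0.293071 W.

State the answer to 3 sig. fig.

283 BTU/h

102 BTU × 1055.06 → 107616 J
0.0150 day × 86400 → 1296 s
P = E / t = 107616 J / 1296 s = 83.037 W
83.037 W ÷ (0.293071 W/BTU/h) = 283.334 BTU/h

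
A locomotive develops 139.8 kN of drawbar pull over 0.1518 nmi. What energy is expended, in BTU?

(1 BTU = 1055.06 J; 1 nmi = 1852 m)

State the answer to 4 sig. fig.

139.8 kN × 1000 = 139800 N
0.1518 nmi × 1852 = 281.134 m
W = F × d = 139800 N × 281.134 m = 3.93025×10⁷ J
3.93025×10⁷ J ÷ (1055.06 J/BTU) = 37251.4 BTU

3.725×10⁴ BTU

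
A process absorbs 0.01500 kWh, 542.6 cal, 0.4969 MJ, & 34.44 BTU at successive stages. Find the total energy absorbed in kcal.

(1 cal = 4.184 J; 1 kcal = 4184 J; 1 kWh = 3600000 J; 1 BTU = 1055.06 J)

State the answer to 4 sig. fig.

0.01500 kWh × 3600000 = 54000 J
542.6 cal × 4.184 = 2270.24 J
0.4969 MJ × 1000000 = 496900 J
34.44 BTU × 1055.06 = 36336.3 J
Total: 54000 + 2270.24 + 496900 + 36336.3 = 589507 J
In kcal: 589507 / 4184 = 140.896 kcal

140.9 kcal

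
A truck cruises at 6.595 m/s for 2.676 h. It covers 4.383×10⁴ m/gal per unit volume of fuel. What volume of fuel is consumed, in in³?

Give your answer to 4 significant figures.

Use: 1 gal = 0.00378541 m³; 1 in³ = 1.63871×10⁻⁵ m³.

334.8 in³

2.676 h → 9633.6 s
d = v × t = 6.595 × 9633.6 = 63533.6 m
4.383×10⁴ m/gal → 1.15787×10⁷ m/m³
V = d / (distance per unit fuel) = 63533.6 / 1.15787×10⁷ = 0.00548711 m³
In in³: 0.00548711 / 1.63871×10⁻⁵ = 334.843 in³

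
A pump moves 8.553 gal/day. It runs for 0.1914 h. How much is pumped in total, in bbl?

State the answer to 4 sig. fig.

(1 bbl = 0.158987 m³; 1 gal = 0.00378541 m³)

8.553 gal/day → 3.74729×10⁻⁷ m³/s
0.1914 h → 689.04 s
V = Q × t = 3.74729×10⁻⁷ × 689.04 = 2.58203×10⁻⁴ m³
In bbl: 2.58203×10⁻⁴ / 0.158987 = 0.00162405 bbl

0.001624 bbl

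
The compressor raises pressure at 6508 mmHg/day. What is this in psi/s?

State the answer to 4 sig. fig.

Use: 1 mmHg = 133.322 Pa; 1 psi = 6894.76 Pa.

6508 mmHg/day × 133.322 Pa/mmHg ÷ 86400 s/day = 10.0424 Pa/s
10.0424 Pa/s ÷ 6894.76 Pa/psi = 0.00145653 psi/s

0.001457 psi/s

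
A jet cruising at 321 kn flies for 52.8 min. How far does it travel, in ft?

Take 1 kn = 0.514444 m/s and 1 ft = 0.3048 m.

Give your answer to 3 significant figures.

1.72×10⁶ ft

321 kn × 0.514444 → 165.137 m/s
52.8 min × 60 → 3168 s
d = v × t = 165.137 m/s × 3168 s = 523154 m
523154 m ÷ (0.3048 m/ft) = 1.71638×10⁶ ft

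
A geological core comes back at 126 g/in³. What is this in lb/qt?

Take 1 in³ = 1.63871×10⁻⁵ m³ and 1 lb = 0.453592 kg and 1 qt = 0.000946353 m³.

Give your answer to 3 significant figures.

126 g/in³ × 0.001 kg/g ÷ 1.63871×10⁻⁵ m³/in³ = 7688.97 kg/m³
7688.97 kg/m³ ÷ 0.453592 kg/lb × 0.000946353 m³/qt = 16.0419 lb/qt

16.0 lb/qt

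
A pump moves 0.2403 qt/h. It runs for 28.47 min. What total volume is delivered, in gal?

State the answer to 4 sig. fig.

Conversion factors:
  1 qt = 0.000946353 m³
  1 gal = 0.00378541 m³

0.2403 qt/h → 6.31691×10⁻⁸ m³/s
28.47 min → 1708.2 s
V = Q × t = 6.31691×10⁻⁸ × 1708.2 = 1.07905×10⁻⁴ m³
In gal: 1.07905×10⁻⁴ / 0.00378541 = 0.0285055 gal

0.02851 gal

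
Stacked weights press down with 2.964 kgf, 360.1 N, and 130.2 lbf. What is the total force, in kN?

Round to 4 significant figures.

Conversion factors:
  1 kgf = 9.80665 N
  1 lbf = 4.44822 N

0.9683 kN

2.964 kgf × 9.80665 = 29.0669 N
360.1 N (already N)
130.2 lbf × 4.44822 = 579.158 N
Total: 29.0669 + 360.1 + 579.158 = 968.325 N
In kN: 968.325 / 1000 = 0.968325 kN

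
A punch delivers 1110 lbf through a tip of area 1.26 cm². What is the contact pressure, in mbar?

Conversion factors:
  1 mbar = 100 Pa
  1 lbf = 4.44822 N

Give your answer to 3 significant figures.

3.92×10⁵ mbar

1110 lbf × 4.44822 = 4937.52 N
1.26 cm² × 0.0001 = 1.26×10⁻⁴ m²
P = F / A = 4937.52 N / 1.26×10⁻⁴ m² = 3.91867×10⁷ Pa
3.91867×10⁷ Pa ÷ (100 Pa/mbar) = 391867 mbar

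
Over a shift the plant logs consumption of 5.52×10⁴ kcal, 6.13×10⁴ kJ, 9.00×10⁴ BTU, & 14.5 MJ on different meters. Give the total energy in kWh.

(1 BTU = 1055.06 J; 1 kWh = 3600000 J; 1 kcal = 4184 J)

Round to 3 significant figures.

112 kWh

5.52×10⁴ kcal × 4184 → 2.30957×10⁸ J
6.13×10⁴ kJ × 1000 → 6.13×10⁷ J
9.00×10⁴ BTU × 1055.06 → 9.49554×10⁷ J
14.5 MJ × 1000000 → 1.45×10⁷ J
Combined: 2.30957×10⁸ + 6.13×10⁷ + 9.49554×10⁷ + 1.45×10⁷ = 4.01712×10⁸ J
In kWh: 4.01712×10⁸ / 3600000 = 111.587 kWh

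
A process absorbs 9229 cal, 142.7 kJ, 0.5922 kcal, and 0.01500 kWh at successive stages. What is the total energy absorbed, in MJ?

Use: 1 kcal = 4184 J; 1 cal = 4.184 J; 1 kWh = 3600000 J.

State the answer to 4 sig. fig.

9229 cal × 4.184 = 38614.1 J
142.7 kJ × 1000 = 142700 J
0.5922 kcal × 4184 = 2477.76 J
0.01500 kWh × 3600000 = 54000 J
Combined: 38614.1 + 142700 + 2477.76 + 54000 = 237792 J
In MJ: 237792 / 1000000 = 0.237792 MJ

0.2378 MJ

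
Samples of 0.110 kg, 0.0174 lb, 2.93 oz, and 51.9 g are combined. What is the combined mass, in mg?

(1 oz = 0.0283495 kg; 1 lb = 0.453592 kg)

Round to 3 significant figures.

2.53×10⁵ mg

0.110 kg (already kg)
0.0174 lb × 0.453592 → 0.0078925 kg
2.93 oz × 0.0283495 → 0.083064 kg
51.9 g × 0.001 → 0.0519 kg
Sum: 0.11 + 0.0078925 + 0.083064 + 0.0519 = 0.252856 kg
In mg: 0.252856 / 10⁻⁶ = 252856 mg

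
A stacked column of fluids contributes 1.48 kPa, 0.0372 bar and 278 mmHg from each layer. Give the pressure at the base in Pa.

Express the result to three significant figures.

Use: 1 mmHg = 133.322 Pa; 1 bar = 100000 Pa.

4.23×10⁴ Pa

1.48 kPa × 1000 → 1480 Pa
0.0372 bar × 100000 → 3720 Pa
278 mmHg × 133.322 → 37063.5 Pa
Total: 1480 + 3720 + 37063.5 = 42263.5 Pa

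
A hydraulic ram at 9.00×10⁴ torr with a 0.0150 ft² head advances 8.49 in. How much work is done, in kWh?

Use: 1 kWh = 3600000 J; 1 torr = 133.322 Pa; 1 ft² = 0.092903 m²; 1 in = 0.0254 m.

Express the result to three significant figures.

9.00×10⁴ torr → 1.1999×10⁷ Pa
0.0150 ft² → 0.00139354 m²
F = P × A = 1.1999×10⁷ × 0.00139354 = 16721.1 N
8.49 in → 0.215646 m
W = F × d = 16721.1 × 0.215646 = 3605.84 J
In kWh: 3605.84 / 3600000 = 0.00100162 kWh

0.00100 kWh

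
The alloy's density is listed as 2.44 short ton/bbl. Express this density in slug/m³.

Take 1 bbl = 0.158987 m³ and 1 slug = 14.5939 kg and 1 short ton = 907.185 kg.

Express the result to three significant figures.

954 slug/m³

2.44 short ton/bbl × 907.185 kg/short ton ÷ 0.158987 m³/bbl = 13922.7 kg/m³
13922.7 kg/m³ ÷ 14.5939 kg/slug = 954.008 slug/m³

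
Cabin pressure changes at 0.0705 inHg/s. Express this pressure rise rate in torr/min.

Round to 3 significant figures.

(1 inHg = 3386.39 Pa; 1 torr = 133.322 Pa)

107 torr/min

0.0705 inHg/s × 3386.39 Pa/inHg = 238.74 Pa/s
238.74 Pa/s ÷ 133.322 Pa/torr × 60 s/min = 107.442 torr/min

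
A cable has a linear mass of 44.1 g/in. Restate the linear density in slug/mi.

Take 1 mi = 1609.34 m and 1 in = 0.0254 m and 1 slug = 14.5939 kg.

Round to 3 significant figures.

191 slug/mi

44.1 g/in × 0.001 kg/g ÷ 0.0254 m/in = 1.73622 kg/m
1.73622 kg/m ÷ 14.5939 kg/slug × 1609.34 m/mi = 191.461 slug/mi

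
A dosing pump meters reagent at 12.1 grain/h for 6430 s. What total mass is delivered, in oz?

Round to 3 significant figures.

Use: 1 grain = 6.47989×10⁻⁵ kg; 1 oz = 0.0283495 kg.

0.0494 oz

12.1 grain/h → 2.17796×10⁻⁷ kg/s
m = ṁ × t = 2.17796×10⁻⁷ × 6430 = 0.00140043 kg
In oz: 0.00140043 / 0.0283495 = 0.0493988 oz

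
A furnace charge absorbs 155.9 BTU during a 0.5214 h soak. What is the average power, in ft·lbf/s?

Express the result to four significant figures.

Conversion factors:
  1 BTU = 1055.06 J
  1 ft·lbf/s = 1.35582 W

155.9 BTU × 1055.06 → 164484 J
0.5214 h × 3600 → 1877.04 s
P = E / t = 164484 J / 1877.04 s = 87.6295 W
87.6295 W ÷ (1.35582 W/ft·lbf/s) = 64.6321 ft·lbf/s

64.63 ft·lbf/s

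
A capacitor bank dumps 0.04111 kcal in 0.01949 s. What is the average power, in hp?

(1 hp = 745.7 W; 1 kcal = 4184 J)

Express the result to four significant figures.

0.04111 kcal × 4184 → 172.004 J
P = E / t = 172.004 J / 0.01949 s = 8825.24 W
8825.24 W ÷ (745.7 W/hp) = 11.8348 hp

11.83 hp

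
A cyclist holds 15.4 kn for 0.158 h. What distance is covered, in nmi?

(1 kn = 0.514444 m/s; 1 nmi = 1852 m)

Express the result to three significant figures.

2.43 nmi

15.4 kn × 0.514444 = 7.92244 m/s
0.158 h × 3600 = 568.8 s
d = v × t = 7.92244 m/s × 568.8 s = 4506.28 m
4506.28 m ÷ (1852 m/nmi) = 2.4332 nmi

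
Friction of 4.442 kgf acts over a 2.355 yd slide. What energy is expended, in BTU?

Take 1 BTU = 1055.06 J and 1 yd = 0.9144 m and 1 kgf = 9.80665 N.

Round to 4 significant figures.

4.442 kgf × 9.80665 → 43.5611 N
2.355 yd × 0.9144 → 2.15341 m
W = F × d = 43.5611 N × 2.15341 m = 93.8049 J
93.8049 J ÷ (1055.06 J/BTU) = 0.0889095 BTU

0.08891 BTU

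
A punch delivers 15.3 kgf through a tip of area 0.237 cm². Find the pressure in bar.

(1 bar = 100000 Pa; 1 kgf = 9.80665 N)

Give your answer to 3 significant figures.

63.3 bar

15.3 kgf × 9.80665 → 150.042 N
0.237 cm² × 0.0001 → 2.37×10⁻⁵ m²
P = F / A = 150.042 N / 2.37×10⁻⁵ m² = 6.33089×10⁶ Pa
6.33089×10⁶ Pa ÷ (100000 Pa/bar) = 63.3089 bar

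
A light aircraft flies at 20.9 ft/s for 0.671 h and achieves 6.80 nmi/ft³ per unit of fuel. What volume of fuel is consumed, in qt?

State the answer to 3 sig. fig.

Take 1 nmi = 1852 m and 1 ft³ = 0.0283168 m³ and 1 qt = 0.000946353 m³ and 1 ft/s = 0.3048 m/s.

36.6 qt

20.9 ft/s → 6.37032 m/s
0.671 h → 2415.6 s
d = v × t = 6.37032 × 2415.6 = 15388.1 m
6.80 nmi/ft³ → 444740 m/m³
V = d / (distance per unit fuel) = 15388.1 / 444740 = 0.0346002 m³
In qt: 0.0346002 / 0.000946353 = 36.5616 qt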